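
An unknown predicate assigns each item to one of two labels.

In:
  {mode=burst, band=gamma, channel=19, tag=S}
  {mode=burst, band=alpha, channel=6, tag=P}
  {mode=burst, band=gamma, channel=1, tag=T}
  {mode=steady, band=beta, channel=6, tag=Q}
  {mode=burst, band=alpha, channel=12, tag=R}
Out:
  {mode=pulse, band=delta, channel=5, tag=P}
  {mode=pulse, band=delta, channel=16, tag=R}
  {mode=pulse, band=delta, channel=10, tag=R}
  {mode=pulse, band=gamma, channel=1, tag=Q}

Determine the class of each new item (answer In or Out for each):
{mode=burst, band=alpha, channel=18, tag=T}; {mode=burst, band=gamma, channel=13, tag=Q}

The classifier is using: mode is not pulse.
{mode=burst, band=alpha, channel=18, tag=T} — mode is burst, hence In. {mode=burst, band=gamma, channel=13, tag=Q} — mode is burst, hence In.

In, In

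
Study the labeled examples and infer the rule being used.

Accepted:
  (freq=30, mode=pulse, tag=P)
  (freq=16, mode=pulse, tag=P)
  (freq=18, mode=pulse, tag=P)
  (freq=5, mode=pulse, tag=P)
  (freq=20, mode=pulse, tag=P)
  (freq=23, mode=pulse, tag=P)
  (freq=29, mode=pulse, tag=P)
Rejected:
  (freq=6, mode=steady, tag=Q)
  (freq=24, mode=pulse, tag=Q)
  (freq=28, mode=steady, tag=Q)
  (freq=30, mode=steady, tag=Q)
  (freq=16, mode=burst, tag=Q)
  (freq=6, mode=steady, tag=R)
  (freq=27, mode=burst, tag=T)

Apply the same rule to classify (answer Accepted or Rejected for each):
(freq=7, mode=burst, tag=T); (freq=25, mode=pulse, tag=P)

The rule appears to be: tag is P.
(freq=7, mode=burst, tag=T) → tag is T → Rejected. (freq=25, mode=pulse, tag=P) → tag is P → Accepted.

Rejected, Accepted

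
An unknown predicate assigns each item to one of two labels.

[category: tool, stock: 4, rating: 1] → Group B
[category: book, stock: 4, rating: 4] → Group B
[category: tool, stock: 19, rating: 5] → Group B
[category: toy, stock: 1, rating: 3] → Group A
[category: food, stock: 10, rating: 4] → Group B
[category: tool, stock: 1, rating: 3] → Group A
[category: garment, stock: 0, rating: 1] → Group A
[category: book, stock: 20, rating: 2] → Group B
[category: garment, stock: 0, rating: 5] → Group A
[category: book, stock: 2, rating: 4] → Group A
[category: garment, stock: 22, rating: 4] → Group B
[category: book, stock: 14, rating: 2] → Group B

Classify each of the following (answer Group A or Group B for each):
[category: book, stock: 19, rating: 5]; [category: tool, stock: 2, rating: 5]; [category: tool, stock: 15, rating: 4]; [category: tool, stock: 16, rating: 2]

Group B, Group A, Group B, Group B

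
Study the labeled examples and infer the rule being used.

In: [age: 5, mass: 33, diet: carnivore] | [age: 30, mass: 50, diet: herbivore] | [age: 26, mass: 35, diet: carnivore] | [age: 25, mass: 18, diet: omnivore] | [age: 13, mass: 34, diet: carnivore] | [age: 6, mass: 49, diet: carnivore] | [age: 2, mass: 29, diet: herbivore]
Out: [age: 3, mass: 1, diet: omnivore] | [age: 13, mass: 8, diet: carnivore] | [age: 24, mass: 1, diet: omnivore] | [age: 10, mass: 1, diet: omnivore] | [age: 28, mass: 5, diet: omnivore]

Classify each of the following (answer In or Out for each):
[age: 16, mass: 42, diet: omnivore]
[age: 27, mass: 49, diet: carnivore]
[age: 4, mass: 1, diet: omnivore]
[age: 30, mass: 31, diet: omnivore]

One predicate separates the groups cleanly: mass ≥ 18.
[age: 16, mass: 42, diet: omnivore]: In (mass = 42).
[age: 27, mass: 49, diet: carnivore]: In (mass = 49).
[age: 4, mass: 1, diet: omnivore]: Out (mass = 1).
[age: 30, mass: 31, diet: omnivore]: In (mass = 31).

In, In, Out, In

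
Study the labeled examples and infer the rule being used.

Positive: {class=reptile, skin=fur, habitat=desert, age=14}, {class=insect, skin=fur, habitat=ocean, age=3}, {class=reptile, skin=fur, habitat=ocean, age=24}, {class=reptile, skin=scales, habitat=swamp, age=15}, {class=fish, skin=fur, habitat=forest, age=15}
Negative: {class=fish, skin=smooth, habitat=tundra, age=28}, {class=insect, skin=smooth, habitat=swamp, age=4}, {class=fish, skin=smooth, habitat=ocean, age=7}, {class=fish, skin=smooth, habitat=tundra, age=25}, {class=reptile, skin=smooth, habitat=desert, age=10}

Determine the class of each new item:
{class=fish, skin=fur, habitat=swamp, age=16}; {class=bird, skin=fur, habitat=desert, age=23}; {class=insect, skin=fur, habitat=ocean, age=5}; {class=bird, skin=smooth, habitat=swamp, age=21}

Positive, Positive, Positive, Negative

The simplest hypothesis consistent with all the labels is: skin is not smooth.
{class=fish, skin=fur, habitat=swamp, age=16} — skin is fur, hence Positive.
{class=bird, skin=fur, habitat=desert, age=23} — skin is fur, hence Positive.
{class=insect, skin=fur, habitat=ocean, age=5} — skin is fur, hence Positive.
{class=bird, skin=smooth, habitat=swamp, age=21} — skin is smooth, hence Negative.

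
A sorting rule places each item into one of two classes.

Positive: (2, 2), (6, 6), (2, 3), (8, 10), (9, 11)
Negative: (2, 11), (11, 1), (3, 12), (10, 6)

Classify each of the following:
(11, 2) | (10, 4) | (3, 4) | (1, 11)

The rule appears to be: |first − second| ≤ 2.
(11, 2): |11−2| = 9, lacks this property → Negative.
(10, 4): |10−4| = 6, lacks this property → Negative.
(3, 4): |3−4| = 1, fits → Positive.
(1, 11): |1−11| = 10, lacks this property → Negative.

Negative, Negative, Positive, Negative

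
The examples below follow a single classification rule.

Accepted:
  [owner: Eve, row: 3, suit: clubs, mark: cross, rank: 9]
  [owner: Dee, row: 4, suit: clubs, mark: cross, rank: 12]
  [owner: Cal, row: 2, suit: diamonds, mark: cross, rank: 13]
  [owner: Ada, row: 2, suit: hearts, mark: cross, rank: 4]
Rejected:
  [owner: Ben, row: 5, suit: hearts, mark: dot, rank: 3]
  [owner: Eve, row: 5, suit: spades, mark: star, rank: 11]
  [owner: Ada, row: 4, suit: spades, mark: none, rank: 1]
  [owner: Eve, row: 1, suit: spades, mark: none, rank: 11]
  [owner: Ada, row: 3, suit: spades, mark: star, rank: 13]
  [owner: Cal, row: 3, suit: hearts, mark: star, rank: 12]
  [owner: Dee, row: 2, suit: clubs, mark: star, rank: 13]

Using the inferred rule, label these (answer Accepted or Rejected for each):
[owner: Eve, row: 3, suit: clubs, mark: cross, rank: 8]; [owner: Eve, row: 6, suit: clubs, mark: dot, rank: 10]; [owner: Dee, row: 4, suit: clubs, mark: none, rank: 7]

The classifier is using: mark is cross.
[owner: Eve, row: 3, suit: clubs, mark: cross, rank: 8] — mark is cross, hence Accepted.
[owner: Eve, row: 6, suit: clubs, mark: dot, rank: 10] — mark is dot, hence Rejected.
[owner: Dee, row: 4, suit: clubs, mark: none, rank: 7] — mark is none, hence Rejected.

Accepted, Rejected, Rejected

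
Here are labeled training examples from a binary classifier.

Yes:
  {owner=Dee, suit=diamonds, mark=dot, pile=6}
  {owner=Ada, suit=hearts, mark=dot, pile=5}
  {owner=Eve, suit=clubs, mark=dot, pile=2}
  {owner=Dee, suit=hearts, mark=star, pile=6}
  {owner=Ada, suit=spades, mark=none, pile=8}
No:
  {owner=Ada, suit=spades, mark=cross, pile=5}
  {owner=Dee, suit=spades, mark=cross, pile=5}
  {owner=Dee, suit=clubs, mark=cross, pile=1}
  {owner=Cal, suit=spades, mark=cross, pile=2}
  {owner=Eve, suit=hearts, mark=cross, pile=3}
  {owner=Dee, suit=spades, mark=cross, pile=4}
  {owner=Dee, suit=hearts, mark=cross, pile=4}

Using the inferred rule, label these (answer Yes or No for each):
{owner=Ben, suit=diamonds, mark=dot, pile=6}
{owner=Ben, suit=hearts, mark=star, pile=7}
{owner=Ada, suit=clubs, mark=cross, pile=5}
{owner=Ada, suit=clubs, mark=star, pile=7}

The classifier is using: mark is not cross.
Yes: {owner=Ben, suit=diamonds, mark=dot, pile=6}, since mark is dot.
Yes: {owner=Ben, suit=hearts, mark=star, pile=7}, since mark is star.
No: {owner=Ada, suit=clubs, mark=cross, pile=5}, since mark is cross.
Yes: {owner=Ada, suit=clubs, mark=star, pile=7}, since mark is star.

Yes, Yes, No, Yes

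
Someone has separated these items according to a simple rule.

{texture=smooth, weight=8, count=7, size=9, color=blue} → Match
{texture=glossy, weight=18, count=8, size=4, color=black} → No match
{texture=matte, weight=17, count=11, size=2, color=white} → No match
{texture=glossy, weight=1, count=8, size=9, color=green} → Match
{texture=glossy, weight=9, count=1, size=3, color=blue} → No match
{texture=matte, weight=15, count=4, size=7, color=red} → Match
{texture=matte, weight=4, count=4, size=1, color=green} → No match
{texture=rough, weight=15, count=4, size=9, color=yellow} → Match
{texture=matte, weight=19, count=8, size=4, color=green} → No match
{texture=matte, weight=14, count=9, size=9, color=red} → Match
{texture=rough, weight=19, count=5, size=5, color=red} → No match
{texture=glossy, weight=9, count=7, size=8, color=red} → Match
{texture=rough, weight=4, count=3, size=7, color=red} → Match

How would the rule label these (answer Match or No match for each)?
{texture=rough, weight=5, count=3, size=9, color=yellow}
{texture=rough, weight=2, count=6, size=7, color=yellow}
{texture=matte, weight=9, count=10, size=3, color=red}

Match, Match, No match

All 'Match' examples share one property — size ≥ 7 — and every 'No match' example lacks it.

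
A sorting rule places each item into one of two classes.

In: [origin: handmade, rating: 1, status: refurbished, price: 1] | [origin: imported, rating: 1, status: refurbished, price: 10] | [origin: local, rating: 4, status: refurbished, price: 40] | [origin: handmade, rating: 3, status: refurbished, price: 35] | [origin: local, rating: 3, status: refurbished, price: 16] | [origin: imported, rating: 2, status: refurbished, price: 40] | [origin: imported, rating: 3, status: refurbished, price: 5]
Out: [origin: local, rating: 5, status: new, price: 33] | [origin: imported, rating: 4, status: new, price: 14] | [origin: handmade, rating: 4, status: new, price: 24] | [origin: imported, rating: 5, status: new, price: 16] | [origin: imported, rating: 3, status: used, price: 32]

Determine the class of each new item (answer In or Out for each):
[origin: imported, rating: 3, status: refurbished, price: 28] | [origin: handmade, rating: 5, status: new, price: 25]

The rule appears to be: status is refurbished.
[origin: imported, rating: 3, status: refurbished, price: 28] → status is refurbished → In.
[origin: handmade, rating: 5, status: new, price: 25] → status is new → Out.

In, Out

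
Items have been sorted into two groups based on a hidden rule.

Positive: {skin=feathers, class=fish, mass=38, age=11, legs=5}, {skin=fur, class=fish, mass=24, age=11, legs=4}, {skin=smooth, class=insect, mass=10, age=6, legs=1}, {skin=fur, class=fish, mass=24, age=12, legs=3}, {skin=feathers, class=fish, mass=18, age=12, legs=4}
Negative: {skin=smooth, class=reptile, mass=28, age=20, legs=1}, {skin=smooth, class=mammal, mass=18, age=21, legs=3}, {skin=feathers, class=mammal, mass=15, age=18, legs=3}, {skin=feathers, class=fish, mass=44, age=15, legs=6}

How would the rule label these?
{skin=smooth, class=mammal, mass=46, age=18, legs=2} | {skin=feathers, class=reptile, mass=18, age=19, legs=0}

Negative, Negative

Every 'Positive' example satisfies: age ≤ 12. None of the 'Negative' examples do.
{skin=smooth, class=mammal, mass=46, age=18, legs=2} — age = 18, hence Negative. {skin=feathers, class=reptile, mass=18, age=19, legs=0} — age = 19, hence Negative.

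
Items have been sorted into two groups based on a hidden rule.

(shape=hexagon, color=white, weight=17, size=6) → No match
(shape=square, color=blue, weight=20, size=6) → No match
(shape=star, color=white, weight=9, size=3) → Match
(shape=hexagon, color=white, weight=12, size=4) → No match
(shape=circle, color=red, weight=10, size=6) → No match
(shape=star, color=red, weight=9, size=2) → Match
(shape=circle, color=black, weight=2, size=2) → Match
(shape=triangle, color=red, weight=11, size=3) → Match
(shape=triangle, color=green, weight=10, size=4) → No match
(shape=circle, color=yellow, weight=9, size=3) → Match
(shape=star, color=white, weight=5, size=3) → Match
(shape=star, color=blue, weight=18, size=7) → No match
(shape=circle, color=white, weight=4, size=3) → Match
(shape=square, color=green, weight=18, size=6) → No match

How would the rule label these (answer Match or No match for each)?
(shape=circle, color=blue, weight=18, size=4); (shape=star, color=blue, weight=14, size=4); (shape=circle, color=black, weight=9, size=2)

All 'Match' examples share one property — size ≤ 3 — and every 'No match' example lacks it.
(shape=circle, color=blue, weight=18, size=4) — size = 4, hence No match.
(shape=star, color=blue, weight=14, size=4) — size = 4, hence No match.
(shape=circle, color=black, weight=9, size=2) — size = 2, hence Match.

No match, No match, Match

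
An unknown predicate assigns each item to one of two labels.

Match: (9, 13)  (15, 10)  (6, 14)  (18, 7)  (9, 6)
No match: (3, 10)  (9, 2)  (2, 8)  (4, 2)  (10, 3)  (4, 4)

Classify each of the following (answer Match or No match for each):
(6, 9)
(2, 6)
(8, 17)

One predicate separates the groups cleanly: sum ≥ 15.
Match: (6, 9), since 6+9 = 15.
No match: (2, 6), since 2+6 = 8.
Match: (8, 17), since 8+17 = 25.

Match, No match, Match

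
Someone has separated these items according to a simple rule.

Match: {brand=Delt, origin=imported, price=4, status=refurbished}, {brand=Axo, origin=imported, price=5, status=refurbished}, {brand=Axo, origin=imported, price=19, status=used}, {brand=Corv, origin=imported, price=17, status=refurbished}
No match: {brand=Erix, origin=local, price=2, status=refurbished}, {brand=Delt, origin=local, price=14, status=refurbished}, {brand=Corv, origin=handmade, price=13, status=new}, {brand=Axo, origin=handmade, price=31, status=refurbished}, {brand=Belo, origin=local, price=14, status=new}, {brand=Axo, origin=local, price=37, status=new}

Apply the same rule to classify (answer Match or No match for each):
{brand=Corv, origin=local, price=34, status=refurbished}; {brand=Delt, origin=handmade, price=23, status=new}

No match, No match

A rule that fits every label: origin is imported — true of each 'Match' example, false of each 'No match' one.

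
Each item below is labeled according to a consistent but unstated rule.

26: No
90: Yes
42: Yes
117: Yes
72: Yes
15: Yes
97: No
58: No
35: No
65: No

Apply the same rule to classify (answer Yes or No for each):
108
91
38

Yes, No, No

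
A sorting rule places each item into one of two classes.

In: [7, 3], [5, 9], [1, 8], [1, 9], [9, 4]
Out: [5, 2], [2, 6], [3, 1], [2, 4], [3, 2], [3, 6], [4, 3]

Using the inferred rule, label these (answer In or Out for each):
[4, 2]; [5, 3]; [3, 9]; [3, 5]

One predicate separates the groups cleanly: max ≥ 7.

Out, Out, In, Out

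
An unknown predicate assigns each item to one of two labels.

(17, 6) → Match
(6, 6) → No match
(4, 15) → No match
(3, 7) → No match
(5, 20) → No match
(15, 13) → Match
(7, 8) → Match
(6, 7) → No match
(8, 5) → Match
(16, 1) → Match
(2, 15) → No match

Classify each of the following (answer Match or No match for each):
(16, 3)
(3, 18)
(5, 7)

The simplest hypothesis consistent with all the labels is: first ≥ 7.

Match, No match, No match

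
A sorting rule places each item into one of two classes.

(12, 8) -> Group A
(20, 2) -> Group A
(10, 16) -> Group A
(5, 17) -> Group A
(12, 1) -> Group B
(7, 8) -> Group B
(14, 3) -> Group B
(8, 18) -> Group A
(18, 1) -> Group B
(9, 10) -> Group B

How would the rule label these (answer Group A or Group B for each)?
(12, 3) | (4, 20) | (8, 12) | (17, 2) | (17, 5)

Group B, Group A, Group A, Group B, Group A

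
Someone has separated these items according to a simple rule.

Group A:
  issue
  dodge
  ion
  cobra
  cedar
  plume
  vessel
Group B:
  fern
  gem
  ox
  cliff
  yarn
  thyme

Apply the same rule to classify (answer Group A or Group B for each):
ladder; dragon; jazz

Group A, Group A, Group B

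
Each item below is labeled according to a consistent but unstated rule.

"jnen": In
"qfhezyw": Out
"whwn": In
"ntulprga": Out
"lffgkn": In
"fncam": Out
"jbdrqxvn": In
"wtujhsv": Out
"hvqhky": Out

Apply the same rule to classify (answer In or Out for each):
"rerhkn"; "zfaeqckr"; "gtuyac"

In, Out, Out

The common property of the 'In' items is: ends with 'n'. No 'Out' item has it.
"rerhkn": In (ends with 'n'). "zfaeqckr": Out (ends with 'r'). "gtuyac": Out (ends with 'c').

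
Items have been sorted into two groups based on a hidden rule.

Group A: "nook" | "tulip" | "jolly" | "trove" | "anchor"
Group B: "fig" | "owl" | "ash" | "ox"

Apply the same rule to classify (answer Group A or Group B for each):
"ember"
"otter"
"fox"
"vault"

Group A, Group A, Group B, Group A

Every 'Group A' example satisfies: length ≥ 4. None of the 'Group B' examples do.
"ember": length 5 — has this property, so Group A. "otter": length 5 — has this property, so Group A. "fox": length 3 — doesn't match, so Group B. "vault": length 5 — has this property, so Group A.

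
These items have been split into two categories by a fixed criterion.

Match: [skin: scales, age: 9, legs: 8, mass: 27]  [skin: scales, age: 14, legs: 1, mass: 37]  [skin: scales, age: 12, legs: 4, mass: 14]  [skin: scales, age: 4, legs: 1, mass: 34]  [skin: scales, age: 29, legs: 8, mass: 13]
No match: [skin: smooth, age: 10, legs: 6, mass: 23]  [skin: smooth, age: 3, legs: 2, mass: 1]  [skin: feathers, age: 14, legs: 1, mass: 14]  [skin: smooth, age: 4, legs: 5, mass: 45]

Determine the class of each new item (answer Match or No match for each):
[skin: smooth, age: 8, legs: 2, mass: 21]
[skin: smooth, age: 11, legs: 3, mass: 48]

All 'Match' examples share one property — skin is scales — and every 'No match' example lacks it.
[skin: smooth, age: 8, legs: 2, mass: 21]: skin is smooth, does not satisfy this → No match.
[skin: smooth, age: 11, legs: 3, mass: 48]: skin is smooth, does not satisfy this → No match.

No match, No match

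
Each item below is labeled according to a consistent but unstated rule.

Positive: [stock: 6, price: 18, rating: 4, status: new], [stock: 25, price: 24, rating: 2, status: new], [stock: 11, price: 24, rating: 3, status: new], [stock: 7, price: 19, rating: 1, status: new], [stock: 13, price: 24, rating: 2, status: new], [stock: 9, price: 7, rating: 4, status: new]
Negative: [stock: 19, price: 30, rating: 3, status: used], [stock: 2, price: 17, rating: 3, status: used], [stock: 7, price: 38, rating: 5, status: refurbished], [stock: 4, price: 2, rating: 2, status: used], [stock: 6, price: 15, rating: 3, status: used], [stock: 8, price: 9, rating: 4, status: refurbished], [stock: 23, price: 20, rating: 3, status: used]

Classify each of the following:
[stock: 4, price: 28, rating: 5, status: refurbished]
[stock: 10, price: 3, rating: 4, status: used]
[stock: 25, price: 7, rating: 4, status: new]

Rule: status is new. This holds for each 'Positive' example and fails for each 'Negative' one.

Negative, Negative, Positive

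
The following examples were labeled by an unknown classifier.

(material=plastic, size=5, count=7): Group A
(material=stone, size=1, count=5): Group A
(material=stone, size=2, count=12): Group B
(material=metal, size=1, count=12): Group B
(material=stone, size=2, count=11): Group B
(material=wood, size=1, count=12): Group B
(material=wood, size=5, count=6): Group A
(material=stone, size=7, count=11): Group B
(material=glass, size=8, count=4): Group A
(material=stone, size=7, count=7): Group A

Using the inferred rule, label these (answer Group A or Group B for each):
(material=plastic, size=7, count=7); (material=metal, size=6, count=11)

Group A, Group B

A rule that fits every label: count ≤ 7 — true of each 'Group A' example, false of each 'Group B' one.
(material=plastic, size=7, count=7): Group A (count = 7). (material=metal, size=6, count=11): Group B (count = 11).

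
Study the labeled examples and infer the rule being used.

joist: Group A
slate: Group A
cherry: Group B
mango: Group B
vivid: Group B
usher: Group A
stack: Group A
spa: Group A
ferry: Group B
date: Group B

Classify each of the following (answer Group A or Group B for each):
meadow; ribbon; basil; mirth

Rule: contains 's'. This holds for each 'Group A' example and fails for each 'Group B' one.
meadow → no 's' → Group B. ribbon → no 's' → Group B. basil → has 's' → Group A. mirth → no 's' → Group B.

Group B, Group B, Group A, Group B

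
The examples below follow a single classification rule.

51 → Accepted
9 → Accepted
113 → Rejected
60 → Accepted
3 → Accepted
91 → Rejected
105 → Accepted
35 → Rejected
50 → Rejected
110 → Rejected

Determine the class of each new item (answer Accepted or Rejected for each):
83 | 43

Rejected, Rejected

A rule that fits every label: multiple of 3 — true of each 'Accepted' example, false of each 'Rejected' one.
83: 83 = 3·27 + 2, does not satisfy this → Rejected.
43: 43 = 3·14 + 1, does not satisfy this → Rejected.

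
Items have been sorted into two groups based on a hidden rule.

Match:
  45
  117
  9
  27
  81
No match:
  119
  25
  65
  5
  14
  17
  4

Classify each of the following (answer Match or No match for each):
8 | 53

No match, No match

Every 'Match' example satisfies: multiple of 3. None of the 'No match' examples do.
8: 8 = 3·2 + 2 — fails the rule, so No match.
53: 53 = 3·17 + 2 — fails the rule, so No match.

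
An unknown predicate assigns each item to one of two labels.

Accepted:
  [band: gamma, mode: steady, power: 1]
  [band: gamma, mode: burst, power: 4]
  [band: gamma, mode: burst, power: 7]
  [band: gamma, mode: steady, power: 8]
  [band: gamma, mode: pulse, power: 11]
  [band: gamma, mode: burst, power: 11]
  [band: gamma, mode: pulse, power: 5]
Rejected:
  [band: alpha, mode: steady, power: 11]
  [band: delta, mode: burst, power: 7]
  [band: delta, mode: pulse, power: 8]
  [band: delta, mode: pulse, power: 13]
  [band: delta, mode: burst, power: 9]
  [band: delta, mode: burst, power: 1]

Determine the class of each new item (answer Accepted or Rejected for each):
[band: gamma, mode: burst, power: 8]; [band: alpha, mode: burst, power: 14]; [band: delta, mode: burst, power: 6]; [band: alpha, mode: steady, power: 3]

Accepted, Rejected, Rejected, Rejected

The pattern is that an item is 'Accepted' exactly when: band is gamma.
Accepted: [band: gamma, mode: burst, power: 8], since band is gamma. Rejected: [band: alpha, mode: burst, power: 14], since band is alpha. Rejected: [band: delta, mode: burst, power: 6], since band is delta. Rejected: [band: alpha, mode: steady, power: 3], since band is alpha.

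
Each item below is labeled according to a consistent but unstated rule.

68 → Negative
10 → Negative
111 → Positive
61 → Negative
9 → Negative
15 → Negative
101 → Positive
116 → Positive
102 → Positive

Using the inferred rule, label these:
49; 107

A rule that fits every label: at least 101 — true of each 'Positive' example, false of each 'Negative' one.
49: 49 < 101, fails the rule → Negative. 107: 107 ≥ 101, qualifies → Positive.

Negative, Positive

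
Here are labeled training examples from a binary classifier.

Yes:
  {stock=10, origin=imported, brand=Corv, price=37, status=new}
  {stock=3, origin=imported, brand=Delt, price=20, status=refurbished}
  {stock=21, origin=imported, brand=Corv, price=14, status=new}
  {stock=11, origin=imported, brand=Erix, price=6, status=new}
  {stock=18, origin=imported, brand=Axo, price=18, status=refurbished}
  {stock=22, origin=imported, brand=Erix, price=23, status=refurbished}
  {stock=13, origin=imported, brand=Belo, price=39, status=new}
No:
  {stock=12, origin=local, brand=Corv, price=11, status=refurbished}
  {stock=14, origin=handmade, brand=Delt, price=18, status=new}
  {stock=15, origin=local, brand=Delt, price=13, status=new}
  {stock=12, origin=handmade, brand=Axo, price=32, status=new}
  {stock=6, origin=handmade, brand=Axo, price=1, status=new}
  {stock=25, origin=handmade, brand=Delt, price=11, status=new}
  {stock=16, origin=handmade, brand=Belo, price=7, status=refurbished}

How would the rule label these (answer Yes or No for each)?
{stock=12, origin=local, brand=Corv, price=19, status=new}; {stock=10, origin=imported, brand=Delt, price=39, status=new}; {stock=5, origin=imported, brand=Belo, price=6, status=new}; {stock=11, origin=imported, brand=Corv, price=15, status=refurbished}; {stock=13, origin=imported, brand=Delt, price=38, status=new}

The distinguishing property — origin is imported — holds for all the 'Yes' cases and none of the 'No' cases.
{stock=12, origin=local, brand=Corv, price=19, status=new} — origin is local, hence No.
{stock=10, origin=imported, brand=Delt, price=39, status=new} — origin is imported, hence Yes.
{stock=5, origin=imported, brand=Belo, price=6, status=new} — origin is imported, hence Yes.
{stock=11, origin=imported, brand=Corv, price=15, status=refurbished} — origin is imported, hence Yes.
{stock=13, origin=imported, brand=Delt, price=38, status=new} — origin is imported, hence Yes.

No, Yes, Yes, Yes, Yes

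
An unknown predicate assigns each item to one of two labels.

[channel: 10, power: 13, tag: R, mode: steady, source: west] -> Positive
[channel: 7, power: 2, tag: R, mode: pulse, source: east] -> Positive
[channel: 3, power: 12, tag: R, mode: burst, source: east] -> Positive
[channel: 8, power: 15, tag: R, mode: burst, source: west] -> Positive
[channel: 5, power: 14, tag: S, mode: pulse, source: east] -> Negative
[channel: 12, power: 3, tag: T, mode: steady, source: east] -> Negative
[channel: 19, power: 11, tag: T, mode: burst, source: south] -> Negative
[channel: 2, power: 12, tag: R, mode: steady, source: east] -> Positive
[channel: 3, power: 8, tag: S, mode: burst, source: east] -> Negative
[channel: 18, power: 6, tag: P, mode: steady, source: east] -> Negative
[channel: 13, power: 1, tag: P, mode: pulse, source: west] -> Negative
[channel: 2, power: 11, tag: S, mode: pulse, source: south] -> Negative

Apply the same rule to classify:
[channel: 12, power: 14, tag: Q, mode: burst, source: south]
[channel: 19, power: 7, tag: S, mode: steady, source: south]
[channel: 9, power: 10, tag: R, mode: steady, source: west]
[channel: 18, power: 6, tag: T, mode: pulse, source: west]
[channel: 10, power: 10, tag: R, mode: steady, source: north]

The pattern is that an item is 'Positive' exactly when: tag is R.
Negative: [channel: 12, power: 14, tag: Q, mode: burst, source: south], since tag is Q. Negative: [channel: 19, power: 7, tag: S, mode: steady, source: south], since tag is S. Positive: [channel: 9, power: 10, tag: R, mode: steady, source: west], since tag is R. Negative: [channel: 18, power: 6, tag: T, mode: pulse, source: west], since tag is T. Positive: [channel: 10, power: 10, tag: R, mode: steady, source: north], since tag is R.

Negative, Negative, Positive, Negative, Positive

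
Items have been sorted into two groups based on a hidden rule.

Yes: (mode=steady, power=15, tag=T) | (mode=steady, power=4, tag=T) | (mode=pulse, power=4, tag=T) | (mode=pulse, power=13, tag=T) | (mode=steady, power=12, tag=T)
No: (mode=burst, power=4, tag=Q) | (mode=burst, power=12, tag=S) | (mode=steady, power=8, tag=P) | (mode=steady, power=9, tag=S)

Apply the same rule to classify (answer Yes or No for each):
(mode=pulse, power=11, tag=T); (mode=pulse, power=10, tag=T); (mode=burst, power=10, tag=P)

Yes, Yes, No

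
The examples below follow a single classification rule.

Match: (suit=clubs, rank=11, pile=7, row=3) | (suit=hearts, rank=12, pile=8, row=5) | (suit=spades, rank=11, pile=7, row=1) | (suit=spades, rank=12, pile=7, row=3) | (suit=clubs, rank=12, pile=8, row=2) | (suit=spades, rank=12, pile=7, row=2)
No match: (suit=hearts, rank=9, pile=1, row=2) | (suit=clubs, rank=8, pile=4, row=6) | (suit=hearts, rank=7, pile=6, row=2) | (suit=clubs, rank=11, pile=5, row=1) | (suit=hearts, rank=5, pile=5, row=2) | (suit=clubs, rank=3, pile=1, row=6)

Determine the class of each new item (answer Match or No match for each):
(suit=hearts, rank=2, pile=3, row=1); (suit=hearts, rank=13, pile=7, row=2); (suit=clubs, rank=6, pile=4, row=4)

The pattern is that an item is 'Match' exactly when: pile ≥ 7.

No match, Match, No match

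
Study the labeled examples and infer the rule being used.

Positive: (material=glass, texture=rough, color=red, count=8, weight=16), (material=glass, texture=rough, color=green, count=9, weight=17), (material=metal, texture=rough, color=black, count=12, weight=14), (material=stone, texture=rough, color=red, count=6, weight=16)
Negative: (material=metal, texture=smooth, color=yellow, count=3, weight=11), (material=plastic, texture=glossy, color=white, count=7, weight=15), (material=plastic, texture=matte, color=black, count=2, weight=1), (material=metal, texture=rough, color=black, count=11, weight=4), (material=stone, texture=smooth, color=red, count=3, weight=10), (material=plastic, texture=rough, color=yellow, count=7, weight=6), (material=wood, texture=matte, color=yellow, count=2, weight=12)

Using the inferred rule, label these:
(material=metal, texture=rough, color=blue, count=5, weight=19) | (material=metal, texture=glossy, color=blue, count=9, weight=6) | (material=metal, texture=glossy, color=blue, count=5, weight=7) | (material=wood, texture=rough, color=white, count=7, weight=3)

Rule: texture is rough AND weight ≥ 10. This holds for each 'Positive' example and fails for each 'Negative' one.
(material=metal, texture=rough, color=blue, count=5, weight=19): texture is rough, weight = 19 — fits, so Positive.
(material=metal, texture=glossy, color=blue, count=9, weight=6): texture is glossy, weight = 6 — fails this test, so Negative.
(material=metal, texture=glossy, color=blue, count=5, weight=7): texture is glossy, weight = 7 — fails this test, so Negative.
(material=wood, texture=rough, color=white, count=7, weight=3): texture is rough, weight = 3 — fails this test, so Negative.

Positive, Negative, Negative, Negative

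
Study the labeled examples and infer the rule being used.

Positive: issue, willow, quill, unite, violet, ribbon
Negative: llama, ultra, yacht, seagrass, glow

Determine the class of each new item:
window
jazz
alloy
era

Positive, Negative, Negative, Negative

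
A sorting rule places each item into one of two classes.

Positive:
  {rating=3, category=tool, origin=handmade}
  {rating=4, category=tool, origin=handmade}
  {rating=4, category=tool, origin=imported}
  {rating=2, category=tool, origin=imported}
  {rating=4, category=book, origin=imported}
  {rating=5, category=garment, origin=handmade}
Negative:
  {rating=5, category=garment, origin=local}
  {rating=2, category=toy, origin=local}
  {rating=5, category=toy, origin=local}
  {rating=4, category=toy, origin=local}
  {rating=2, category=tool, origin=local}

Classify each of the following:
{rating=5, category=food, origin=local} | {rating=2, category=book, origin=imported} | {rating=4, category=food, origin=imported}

Every 'Positive' example satisfies: origin is not local. None of the 'Negative' examples do.

Negative, Positive, Positive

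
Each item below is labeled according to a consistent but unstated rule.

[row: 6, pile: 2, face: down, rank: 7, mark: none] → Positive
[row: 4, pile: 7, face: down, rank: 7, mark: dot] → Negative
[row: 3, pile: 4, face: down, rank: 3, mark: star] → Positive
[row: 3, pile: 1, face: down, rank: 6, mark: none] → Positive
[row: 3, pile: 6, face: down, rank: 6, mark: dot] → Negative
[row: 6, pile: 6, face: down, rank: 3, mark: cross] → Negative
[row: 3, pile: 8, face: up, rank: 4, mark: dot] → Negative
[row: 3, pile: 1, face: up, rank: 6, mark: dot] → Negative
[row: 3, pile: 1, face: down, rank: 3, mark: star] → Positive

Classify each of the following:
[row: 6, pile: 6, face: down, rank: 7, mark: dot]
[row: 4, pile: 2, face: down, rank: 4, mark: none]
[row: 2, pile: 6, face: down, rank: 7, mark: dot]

Negative, Positive, Negative

'Positive' ⟺ face is down AND pile ≤ 4.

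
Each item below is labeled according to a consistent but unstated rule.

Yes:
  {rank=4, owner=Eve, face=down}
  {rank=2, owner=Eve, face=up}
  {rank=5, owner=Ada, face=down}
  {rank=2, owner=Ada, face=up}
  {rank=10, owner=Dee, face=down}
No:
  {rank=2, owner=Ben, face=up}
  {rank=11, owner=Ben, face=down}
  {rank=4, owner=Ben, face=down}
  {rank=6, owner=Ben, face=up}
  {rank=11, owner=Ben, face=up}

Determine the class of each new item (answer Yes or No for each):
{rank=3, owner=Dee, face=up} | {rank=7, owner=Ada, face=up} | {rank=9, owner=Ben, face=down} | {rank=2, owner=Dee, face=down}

Yes, Yes, No, Yes

'Yes' ⟺ owner is not Ben.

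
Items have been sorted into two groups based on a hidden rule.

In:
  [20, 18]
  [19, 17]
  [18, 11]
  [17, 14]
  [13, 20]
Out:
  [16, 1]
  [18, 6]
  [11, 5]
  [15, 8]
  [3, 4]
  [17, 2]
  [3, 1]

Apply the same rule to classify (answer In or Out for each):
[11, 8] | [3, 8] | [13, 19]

Out, Out, In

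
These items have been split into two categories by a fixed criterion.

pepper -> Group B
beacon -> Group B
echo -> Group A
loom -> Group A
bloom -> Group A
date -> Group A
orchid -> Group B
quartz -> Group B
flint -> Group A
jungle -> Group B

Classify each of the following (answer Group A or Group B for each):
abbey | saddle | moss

Group A, Group B, Group A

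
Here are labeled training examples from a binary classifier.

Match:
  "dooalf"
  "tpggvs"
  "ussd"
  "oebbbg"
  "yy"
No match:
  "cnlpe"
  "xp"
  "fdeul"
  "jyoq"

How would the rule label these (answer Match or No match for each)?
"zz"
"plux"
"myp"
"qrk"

Match, No match, No match, No match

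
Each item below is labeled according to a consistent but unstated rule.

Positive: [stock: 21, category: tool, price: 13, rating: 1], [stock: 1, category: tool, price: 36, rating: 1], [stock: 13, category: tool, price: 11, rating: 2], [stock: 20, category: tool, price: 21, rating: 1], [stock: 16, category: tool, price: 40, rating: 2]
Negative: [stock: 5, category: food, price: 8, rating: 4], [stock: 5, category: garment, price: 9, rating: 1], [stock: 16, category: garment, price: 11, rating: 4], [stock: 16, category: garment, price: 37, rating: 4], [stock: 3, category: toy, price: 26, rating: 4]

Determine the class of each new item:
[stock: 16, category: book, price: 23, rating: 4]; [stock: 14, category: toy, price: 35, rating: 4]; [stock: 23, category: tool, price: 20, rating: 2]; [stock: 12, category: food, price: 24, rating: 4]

Negative, Negative, Positive, Negative

The common property of the 'Positive' items is: category is tool. No 'Negative' item has it.
[stock: 16, category: book, price: 23, rating: 4]: category is book, does not pass → Negative.
[stock: 14, category: toy, price: 35, rating: 4]: category is toy, does not pass → Negative.
[stock: 23, category: tool, price: 20, rating: 2]: category is tool, checks out → Positive.
[stock: 12, category: food, price: 24, rating: 4]: category is food, does not pass → Negative.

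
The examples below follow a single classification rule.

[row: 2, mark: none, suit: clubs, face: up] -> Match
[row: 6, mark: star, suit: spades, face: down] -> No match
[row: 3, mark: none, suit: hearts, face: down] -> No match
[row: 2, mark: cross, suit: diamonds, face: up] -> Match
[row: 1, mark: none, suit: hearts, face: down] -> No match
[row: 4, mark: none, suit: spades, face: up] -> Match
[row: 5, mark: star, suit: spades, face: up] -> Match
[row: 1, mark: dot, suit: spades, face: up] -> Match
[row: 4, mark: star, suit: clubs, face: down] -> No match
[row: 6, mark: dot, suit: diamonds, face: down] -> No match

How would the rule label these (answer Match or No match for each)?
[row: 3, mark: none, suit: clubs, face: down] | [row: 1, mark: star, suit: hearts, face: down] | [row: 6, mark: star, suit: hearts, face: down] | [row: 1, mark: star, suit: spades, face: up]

No match, No match, No match, Match

The simplest hypothesis consistent with all the labels is: face is up.
[row: 3, mark: none, suit: clubs, face: down] → face is down → No match.
[row: 1, mark: star, suit: hearts, face: down] → face is down → No match.
[row: 6, mark: star, suit: hearts, face: down] → face is down → No match.
[row: 1, mark: star, suit: spades, face: up] → face is up → Match.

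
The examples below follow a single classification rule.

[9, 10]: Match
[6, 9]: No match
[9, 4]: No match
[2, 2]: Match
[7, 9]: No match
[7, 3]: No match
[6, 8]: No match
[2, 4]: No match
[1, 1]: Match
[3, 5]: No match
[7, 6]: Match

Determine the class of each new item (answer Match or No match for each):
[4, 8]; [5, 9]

No match, No match

Every 'Match' example satisfies: |first − second| ≤ 1. None of the 'No match' examples do.
[4, 8] → |4−8| = 4 → No match. [5, 9] → |5−9| = 4 → No match.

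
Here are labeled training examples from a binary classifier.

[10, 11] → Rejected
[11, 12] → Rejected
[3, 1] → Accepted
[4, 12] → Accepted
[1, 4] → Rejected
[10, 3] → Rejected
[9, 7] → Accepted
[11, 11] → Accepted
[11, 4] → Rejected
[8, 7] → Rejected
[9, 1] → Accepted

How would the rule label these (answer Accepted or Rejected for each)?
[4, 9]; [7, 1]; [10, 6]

Rejected, Accepted, Accepted

The distinguishing property — sum is even — holds for all the 'Accepted' cases and none of the 'Rejected' cases.
Rejected: [4, 9], since 4+9 = 13.
Accepted: [7, 1], since 7+1 = 8.
Accepted: [10, 6], since 10+6 = 16.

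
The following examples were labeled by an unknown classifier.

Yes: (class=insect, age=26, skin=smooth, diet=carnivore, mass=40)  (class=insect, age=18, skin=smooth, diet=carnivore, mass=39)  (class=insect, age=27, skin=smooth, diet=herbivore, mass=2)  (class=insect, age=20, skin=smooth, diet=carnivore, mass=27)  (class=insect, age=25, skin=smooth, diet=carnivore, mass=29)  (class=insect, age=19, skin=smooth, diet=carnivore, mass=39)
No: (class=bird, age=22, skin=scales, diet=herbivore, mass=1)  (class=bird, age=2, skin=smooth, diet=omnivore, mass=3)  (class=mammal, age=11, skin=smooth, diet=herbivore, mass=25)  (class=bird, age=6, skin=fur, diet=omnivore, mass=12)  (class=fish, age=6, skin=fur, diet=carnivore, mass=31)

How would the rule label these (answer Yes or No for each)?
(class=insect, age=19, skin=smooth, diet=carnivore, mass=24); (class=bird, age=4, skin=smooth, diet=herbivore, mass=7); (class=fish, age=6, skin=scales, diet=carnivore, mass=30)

Yes, No, No

Looking at the examples, the only property every 'Yes' case has and every 'No' case lacks is: class is insect.
Yes: (class=insect, age=19, skin=smooth, diet=carnivore, mass=24), since class is insect.
No: (class=bird, age=4, skin=smooth, diet=herbivore, mass=7), since class is bird.
No: (class=fish, age=6, skin=scales, diet=carnivore, mass=30), since class is fish.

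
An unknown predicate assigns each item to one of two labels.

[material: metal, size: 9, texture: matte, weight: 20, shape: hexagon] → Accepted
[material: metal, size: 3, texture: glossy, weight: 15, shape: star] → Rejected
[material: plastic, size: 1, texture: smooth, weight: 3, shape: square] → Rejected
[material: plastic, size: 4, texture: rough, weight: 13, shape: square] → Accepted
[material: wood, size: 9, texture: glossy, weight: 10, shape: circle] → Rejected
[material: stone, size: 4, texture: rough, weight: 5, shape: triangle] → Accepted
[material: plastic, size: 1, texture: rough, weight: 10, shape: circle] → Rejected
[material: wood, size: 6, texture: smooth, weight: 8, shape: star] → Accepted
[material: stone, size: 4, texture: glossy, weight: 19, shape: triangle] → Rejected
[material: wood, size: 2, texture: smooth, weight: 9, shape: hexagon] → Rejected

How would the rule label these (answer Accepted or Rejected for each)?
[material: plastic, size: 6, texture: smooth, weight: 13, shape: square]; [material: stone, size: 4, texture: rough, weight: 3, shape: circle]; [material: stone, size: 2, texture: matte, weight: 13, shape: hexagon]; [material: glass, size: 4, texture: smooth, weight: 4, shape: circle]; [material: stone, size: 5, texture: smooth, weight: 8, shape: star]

Rule: texture is not glossy AND size ≥ 3. This holds for each 'Accepted' example and fails for each 'Rejected' one.
[material: plastic, size: 6, texture: smooth, weight: 13, shape: square]: texture is smooth, size = 6 — satisfies this, so Accepted.
[material: stone, size: 4, texture: rough, weight: 3, shape: circle]: texture is rough, size = 4 — satisfies this, so Accepted.
[material: stone, size: 2, texture: matte, weight: 13, shape: hexagon]: texture is matte, size = 2 — doesn't match, so Rejected.
[material: glass, size: 4, texture: smooth, weight: 4, shape: circle]: texture is smooth, size = 4 — satisfies this, so Accepted.
[material: stone, size: 5, texture: smooth, weight: 8, shape: star]: texture is smooth, size = 5 — satisfies this, so Accepted.

Accepted, Accepted, Rejected, Accepted, Accepted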